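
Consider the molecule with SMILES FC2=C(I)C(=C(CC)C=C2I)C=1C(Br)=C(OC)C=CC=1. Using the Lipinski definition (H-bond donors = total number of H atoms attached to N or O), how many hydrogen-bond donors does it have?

0

Donors: find every N or O and count the H atoms it carries.
  atom 16 (O): bond orders sum to 2 → 0 H
Lipinski HBD = 0.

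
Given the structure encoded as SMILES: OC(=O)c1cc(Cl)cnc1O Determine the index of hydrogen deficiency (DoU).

Molecular formula: C6H4ClNO3.
DoU = (2C + 2 + N − H − X) / 2, where X is the halogen count and O/S are ignored.
    = (2·6 + 2 + 1 − 4 − 1) / 2 = 10 / 2 = 5.

5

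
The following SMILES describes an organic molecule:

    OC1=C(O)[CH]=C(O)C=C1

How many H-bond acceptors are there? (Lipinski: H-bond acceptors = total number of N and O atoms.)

N atoms: 0; O atoms: 3.
Lipinski HBA = 0 + 3 = 3.

3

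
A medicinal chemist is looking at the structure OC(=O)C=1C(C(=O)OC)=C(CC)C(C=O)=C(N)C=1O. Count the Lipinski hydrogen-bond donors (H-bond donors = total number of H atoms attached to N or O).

4

Donors: find every N or O and count the H atoms it carries.
  atom 1 (O): bond orders sum to 1 → 1 H
  atom 3 (O): bond orders sum to 2 → 0 H
  atom 7 (O): bond orders sum to 2 → 0 H
  atom 8 (O): bond orders sum to 2 → 0 H
  atom 15 (O): bond orders sum to 2 → 0 H
  atom 17 (N): bond orders sum to 1 → 2 H
  atom 19 (O): bond orders sum to 1 → 1 H
Lipinski HBD = 4.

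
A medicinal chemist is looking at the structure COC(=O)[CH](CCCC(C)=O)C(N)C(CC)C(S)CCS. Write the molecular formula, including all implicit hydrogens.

C15H29NO3S2

Walk through each heavy atom and fill implicit hydrogens from standard valence (C 4, N 3, O 2, S 2, halogen 1):
  atom 1: C, bond orders sum to 1 (valence 4) → 3 H
  atom 2: O, bond orders sum to 2 (valence 2) → 0 H
  atom 3: C, bond orders sum to 4 (valence 4) → 0 H
  atom 4: O, bond orders sum to 2 (valence 2) → 0 H
  atom 5: C with explicit H count 1
  atom 6: C, bond orders sum to 2 (valence 4) → 2 H
  atom 7: C, bond orders sum to 2 (valence 4) → 2 H
  atom 8: C, bond orders sum to 2 (valence 4) → 2 H
  atom 9: C, bond orders sum to 4 (valence 4) → 0 H
  atom 10: C, bond orders sum to 1 (valence 4) → 3 H
  atom 11: O, bond orders sum to 2 (valence 2) → 0 H
  atom 12: C, bond orders sum to 3 (valence 4) → 1 H
  atom 13: N, bond orders sum to 1 (valence 3) → 2 H
  atom 14: C, bond orders sum to 3 (valence 4) → 1 H
  atom 15: C, bond orders sum to 2 (valence 4) → 2 H
  atom 16: C, bond orders sum to 1 (valence 4) → 3 H
  atom 17: C, bond orders sum to 3 (valence 4) → 1 H
  atom 18: S, bond orders sum to 1 (valence 2) → 1 H
  atom 19: C, bond orders sum to 2 (valence 4) → 2 H
  atom 20: C, bond orders sum to 2 (valence 4) → 2 H
  atom 21: S, bond orders sum to 1 (valence 2) → 1 H
Totals → C:15, H:29, N:1, O:3, S:2.
In Hill order: C15H29NO3S2.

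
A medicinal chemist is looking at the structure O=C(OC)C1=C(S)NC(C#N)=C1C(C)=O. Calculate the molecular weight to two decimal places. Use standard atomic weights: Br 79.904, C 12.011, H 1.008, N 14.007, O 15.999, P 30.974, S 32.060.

First, the molecular formula is C9H8N2O3S (counting implicit H from valence).
  C: 9 × 12.011 = 108.099
  H: 8 × 1.008 = 8.064
  N: 2 × 14.007 = 28.014
  O: 3 × 15.999 = 47.997
  S: 1 × 32.060 = 32.060
Sum: 9×12.011 + 8×1.008 + 2×14.007 + 3×15.999 + 1×32.060 = 224.234 → 224.23 g/mol.

224.23 g/mol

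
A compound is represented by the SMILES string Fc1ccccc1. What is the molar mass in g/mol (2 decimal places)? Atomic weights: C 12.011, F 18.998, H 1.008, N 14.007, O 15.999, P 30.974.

96.10 g/mol

First, the molecular formula is C6H5F (counting implicit H from valence).
  C: 6 × 12.011 = 72.066
  F: 1 × 18.998 = 18.998
  H: 5 × 1.008 = 5.040
Sum: 6×12.011 + 1×18.998 + 5×1.008 = 96.104 → 96.10 g/mol.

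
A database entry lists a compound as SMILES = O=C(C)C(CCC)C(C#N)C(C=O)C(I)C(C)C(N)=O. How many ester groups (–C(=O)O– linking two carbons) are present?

Scan the SMILES for the ester motif — none present.
Groups that are present: 1 aldehyde, 1 amide, 1 ketone, 1 nitrile.

0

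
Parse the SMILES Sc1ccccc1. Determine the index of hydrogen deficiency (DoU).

4

Molecular formula: C6H6S.
DoU = (2C + 2 + N − H − X) / 2, where X is the halogen count and O/S are ignored.
    = (2·6 + 2 + 0 − 6 − 0) / 2 = 8 / 2 = 4.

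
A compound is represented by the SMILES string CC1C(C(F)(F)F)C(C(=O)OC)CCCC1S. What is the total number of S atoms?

1

Scan the SMILES for S atoms (remember two-letter symbols like Cl and Br are single atoms).
Sulfur count: 1.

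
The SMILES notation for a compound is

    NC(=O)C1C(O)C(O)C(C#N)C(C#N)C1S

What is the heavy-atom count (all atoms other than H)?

16

Every atom symbol written in the SMILES (organic subset) is one heavy atom; implicit H are not written.
Heavy atoms by element → C:9, N:3, O:3, S:1.
Total: 16.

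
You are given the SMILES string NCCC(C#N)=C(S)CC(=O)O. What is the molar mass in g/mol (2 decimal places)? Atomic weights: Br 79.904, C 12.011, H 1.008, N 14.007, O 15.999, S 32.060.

186.23 g/mol

First, the molecular formula is C7H10N2O2S (counting implicit H from valence).
  C: 7 × 12.011 = 84.077
  H: 10 × 1.008 = 10.080
  N: 2 × 14.007 = 28.014
  O: 2 × 15.999 = 31.998
  S: 1 × 32.060 = 32.060
Sum: 7×12.011 + 10×1.008 + 2×14.007 + 2×15.999 + 1×32.060 = 186.229 → 186.23 g/mol.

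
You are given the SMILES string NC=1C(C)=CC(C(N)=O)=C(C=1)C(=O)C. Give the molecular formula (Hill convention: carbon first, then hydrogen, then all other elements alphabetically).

C10H12N2O2

Walk through each heavy atom and fill implicit hydrogens from standard valence (C 4, N 3, O 2, S 2, halogen 1):
  atom 1: N, bond orders sum to 1 (valence 3) → 2 H
  atom 2: C, bond orders sum to 4 (valence 4) → 0 H
  atom 3: C, bond orders sum to 4 (valence 4) → 0 H
  atom 4: C, bond orders sum to 1 (valence 4) → 3 H
  atom 5: C, bond orders sum to 3 (valence 4) → 1 H
  atom 6: C, bond orders sum to 4 (valence 4) → 0 H
  atom 7: C, bond orders sum to 4 (valence 4) → 0 H
  atom 8: N, bond orders sum to 1 (valence 3) → 2 H
  atom 9: O, bond orders sum to 2 (valence 2) → 0 H
  atom 10: C, bond orders sum to 4 (valence 4) → 0 H
  atom 11: C, bond orders sum to 3 (valence 4) → 1 H
  atom 12: C, bond orders sum to 4 (valence 4) → 0 H
  atom 13: O, bond orders sum to 2 (valence 2) → 0 H
  atom 14: C, bond orders sum to 1 (valence 4) → 3 H
Totals → C:10, H:12, N:2, O:2.
In Hill order: C10H12N2O2.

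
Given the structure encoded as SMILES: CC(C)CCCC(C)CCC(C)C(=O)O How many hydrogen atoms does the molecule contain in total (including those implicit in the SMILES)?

26

Walk through each heavy atom and fill implicit hydrogens from standard valence (C 4, N 3, O 2, S 2, halogen 1):
  atom 1: C, bond orders sum to 1 (valence 4) → 3 H
  atom 2: C, bond orders sum to 3 (valence 4) → 1 H
  atom 3: C, bond orders sum to 1 (valence 4) → 3 H
  atom 4: C, bond orders sum to 2 (valence 4) → 2 H
  atom 5: C, bond orders sum to 2 (valence 4) → 2 H
  atom 6: C, bond orders sum to 2 (valence 4) → 2 H
  atom 7: C, bond orders sum to 3 (valence 4) → 1 H
  atom 8: C, bond orders sum to 1 (valence 4) → 3 H
  atom 9: C, bond orders sum to 2 (valence 4) → 2 H
  atom 10: C, bond orders sum to 2 (valence 4) → 2 H
  atom 11: C, bond orders sum to 3 (valence 4) → 1 H
  atom 12: C, bond orders sum to 1 (valence 4) → 3 H
  atom 13: C, bond orders sum to 4 (valence 4) → 0 H
  atom 14: O, bond orders sum to 2 (valence 2) → 0 H
  atom 15: O, bond orders sum to 1 (valence 2) → 1 H
Total hydrogens: 26.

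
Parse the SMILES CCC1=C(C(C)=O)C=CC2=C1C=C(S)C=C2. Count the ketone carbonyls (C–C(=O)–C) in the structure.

1

The ketone motif appears at heavy-atom position 5 in the SMILES.
Other groups present: 1 thiol.
Ketone count: 1.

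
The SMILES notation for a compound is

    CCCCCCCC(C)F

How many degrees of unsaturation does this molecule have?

Molecular formula: C9H19F.
DoU = (2C + 2 + N − H − X) / 2, where X is the halogen count and O/S are ignored.
    = (2·9 + 2 + 0 − 19 − 1) / 2 = 0 / 2 = 0.

0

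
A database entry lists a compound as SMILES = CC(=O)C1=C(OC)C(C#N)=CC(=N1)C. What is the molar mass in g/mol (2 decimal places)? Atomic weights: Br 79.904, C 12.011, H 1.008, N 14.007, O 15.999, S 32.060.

190.20 g/mol

First, the molecular formula is C10H10N2O2 (counting implicit H from valence).
  C: 10 × 12.011 = 120.110
  H: 10 × 1.008 = 10.080
  N: 2 × 14.007 = 28.014
  O: 2 × 15.999 = 31.998
Sum: 10×12.011 + 10×1.008 + 2×14.007 + 2×15.999 = 190.202 → 190.20 g/mol.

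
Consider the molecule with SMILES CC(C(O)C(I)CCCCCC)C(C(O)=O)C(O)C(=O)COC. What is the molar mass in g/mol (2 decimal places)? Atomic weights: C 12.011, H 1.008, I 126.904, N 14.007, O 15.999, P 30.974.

First, the molecular formula is C16H29IO6 (counting implicit H from valence).
  C: 16 × 12.011 = 192.176
  H: 29 × 1.008 = 29.232
  I: 1 × 126.904 = 126.904
  O: 6 × 15.999 = 95.994
Sum: 16×12.011 + 29×1.008 + 1×126.904 + 6×15.999 = 444.306 → 444.31 g/mol.

444.31 g/mol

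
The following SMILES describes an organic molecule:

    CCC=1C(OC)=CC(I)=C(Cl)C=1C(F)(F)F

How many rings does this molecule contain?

1

In SMILES, each pair of matching ring-closure digits denotes one ring-closing bond; the number of such bonds equals the number of independent rings.
Ring-closure bonds here: 1.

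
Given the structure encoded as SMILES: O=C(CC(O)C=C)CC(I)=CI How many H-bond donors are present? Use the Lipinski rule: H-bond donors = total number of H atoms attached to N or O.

Donors: find every N or O and count the H atoms it carries.
  atom 1 (O): bond orders sum to 2 → 0 H
  atom 5 (O): bond orders sum to 1 → 1 H
Lipinski HBD = 1.

1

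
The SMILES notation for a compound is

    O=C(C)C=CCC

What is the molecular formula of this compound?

C6H10O

Walk through each heavy atom and fill implicit hydrogens from standard valence (C 4, N 3, O 2, S 2, halogen 1):
  atom 1: O, bond orders sum to 2 (valence 2) → 0 H
  atom 2: C, bond orders sum to 4 (valence 4) → 0 H
  atom 3: C, bond orders sum to 1 (valence 4) → 3 H
  atom 4: C, bond orders sum to 3 (valence 4) → 1 H
  atom 5: C, bond orders sum to 3 (valence 4) → 1 H
  atom 6: C, bond orders sum to 2 (valence 4) → 2 H
  atom 7: C, bond orders sum to 1 (valence 4) → 3 H
Totals → C:6, H:10, O:1.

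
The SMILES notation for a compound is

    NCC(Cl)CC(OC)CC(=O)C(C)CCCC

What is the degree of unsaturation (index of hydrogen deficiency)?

1

Molecular formula: C13H26ClNO2.
DoU = (2C + 2 + N − H − X) / 2, where X is the halogen count and O/S are ignored.
    = (2·13 + 2 + 1 − 26 − 1) / 2 = 2 / 2 = 1.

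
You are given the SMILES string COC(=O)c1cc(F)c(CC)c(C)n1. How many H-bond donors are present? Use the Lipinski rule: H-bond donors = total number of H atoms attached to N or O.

0

Donors: find every N or O and count the H atoms it carries.
  atom 2 (O): bond orders sum to 2 → 0 H
  atom 4 (O): bond orders sum to 2 → 0 H
  atom 14 (N): bond orders sum to 3 → 0 H
Lipinski HBD = 0.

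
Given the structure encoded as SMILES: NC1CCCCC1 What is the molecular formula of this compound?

Walk through each heavy atom and fill implicit hydrogens from standard valence (C 4, N 3, O 2, S 2, halogen 1):
  atom 1: N, bond orders sum to 1 (valence 3) → 2 H
  atom 2: C, bond orders sum to 3 (valence 4) → 1 H
  atom 3: C, bond orders sum to 2 (valence 4) → 2 H
  atom 4: C, bond orders sum to 2 (valence 4) → 2 H
  atom 5: C, bond orders sum to 2 (valence 4) → 2 H
  atom 6: C, bond orders sum to 2 (valence 4) → 2 H
  atom 7: C, bond orders sum to 2 (valence 4) → 2 H
Totals → C:6, H:13, N:1.
In Hill order: C6H13N.

C6H13N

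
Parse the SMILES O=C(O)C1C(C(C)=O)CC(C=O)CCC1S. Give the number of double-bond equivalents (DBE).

4

Degree of unsaturation = (number of rings) + (number of π bonds).
Ring closures in the SMILES: 1.
π bonds: 3 double bonds (each 1 DoU) → 3 DoU from unsaturation.
Total DoU = 1 + 3 = 4.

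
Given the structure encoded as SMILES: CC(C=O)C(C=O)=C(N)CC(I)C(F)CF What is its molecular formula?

Walk through each heavy atom and fill implicit hydrogens from standard valence (C 4, N 3, O 2, S 2, halogen 1):
  atom 1: C, bond orders sum to 1 (valence 4) → 3 H
  atom 2: C, bond orders sum to 3 (valence 4) → 1 H
  atom 3: C, bond orders sum to 3 (valence 4) → 1 H
  atom 4: O, bond orders sum to 2 (valence 2) → 0 H
  atom 5: C, bond orders sum to 4 (valence 4) → 0 H
  atom 6: C, bond orders sum to 3 (valence 4) → 1 H
  atom 7: O, bond orders sum to 2 (valence 2) → 0 H
  atom 8: C, bond orders sum to 4 (valence 4) → 0 H
  atom 9: N, bond orders sum to 1 (valence 3) → 2 H
  atom 10: C, bond orders sum to 2 (valence 4) → 2 H
  atom 11: C, bond orders sum to 3 (valence 4) → 1 H
  atom 12: I (halogen, monovalent) → 0 H
  atom 13: C, bond orders sum to 3 (valence 4) → 1 H
  atom 14: F (halogen, monovalent) → 0 H
  atom 15: C, bond orders sum to 2 (valence 4) → 2 H
  atom 16: F (halogen, monovalent) → 0 H
Totals → C:10, H:14, F:2, I:1, N:1, O:2.

C10H14F2INO2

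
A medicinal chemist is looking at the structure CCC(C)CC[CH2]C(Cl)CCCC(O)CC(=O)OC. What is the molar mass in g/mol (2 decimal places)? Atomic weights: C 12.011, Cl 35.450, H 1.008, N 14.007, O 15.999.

First, the molecular formula is C15H29ClO3 (counting implicit H from valence).
  C: 15 × 12.011 = 180.165
  Cl: 1 × 35.450 = 35.450
  H: 29 × 1.008 = 29.232
  O: 3 × 15.999 = 47.997
Sum: 15×12.011 + 1×35.450 + 29×1.008 + 3×15.999 = 292.844 → 292.84 g/mol.

292.84 g/mol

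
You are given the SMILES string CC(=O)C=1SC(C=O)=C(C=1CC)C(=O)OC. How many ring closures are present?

1

In SMILES, each pair of matching ring-closure digits denotes one ring-closing bond; the number of such bonds equals the number of independent rings.
Ring-closure bonds here: 1.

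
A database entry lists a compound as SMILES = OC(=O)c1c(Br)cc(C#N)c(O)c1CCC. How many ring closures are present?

1

In SMILES, each pair of matching ring-closure digits denotes one ring-closing bond; the number of such bonds equals the number of independent rings.
Ring-closure bonds here: 1.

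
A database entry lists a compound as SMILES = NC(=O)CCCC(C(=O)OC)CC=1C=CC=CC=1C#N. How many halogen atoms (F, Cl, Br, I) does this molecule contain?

0

Scan the SMILES for the halogen motif — none present.
Groups that are present: 1 amide, 1 ester, 1 nitrile.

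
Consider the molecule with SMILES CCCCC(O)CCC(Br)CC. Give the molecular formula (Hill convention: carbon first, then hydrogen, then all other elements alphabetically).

C10H21BrO

Walk through each heavy atom and fill implicit hydrogens from standard valence (C 4, N 3, O 2, S 2, halogen 1):
  atom 1: C, bond orders sum to 1 (valence 4) → 3 H
  atom 2: C, bond orders sum to 2 (valence 4) → 2 H
  atom 3: C, bond orders sum to 2 (valence 4) → 2 H
  atom 4: C, bond orders sum to 2 (valence 4) → 2 H
  atom 5: C, bond orders sum to 3 (valence 4) → 1 H
  atom 6: O, bond orders sum to 1 (valence 2) → 1 H
  atom 7: C, bond orders sum to 2 (valence 4) → 2 H
  atom 8: C, bond orders sum to 2 (valence 4) → 2 H
  atom 9: C, bond orders sum to 3 (valence 4) → 1 H
  atom 10: Br (halogen, monovalent) → 0 H
  atom 11: C, bond orders sum to 2 (valence 4) → 2 H
  atom 12: C, bond orders sum to 1 (valence 4) → 3 H
Totals → C:10, H:21, Br:1, O:1.
In Hill order: C10H21BrO.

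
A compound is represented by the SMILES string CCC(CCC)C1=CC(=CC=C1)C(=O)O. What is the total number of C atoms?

13

Count every carbon token in the SMILES (each C, including those in ring-closure positions and inside branches).
Carbon count: 13.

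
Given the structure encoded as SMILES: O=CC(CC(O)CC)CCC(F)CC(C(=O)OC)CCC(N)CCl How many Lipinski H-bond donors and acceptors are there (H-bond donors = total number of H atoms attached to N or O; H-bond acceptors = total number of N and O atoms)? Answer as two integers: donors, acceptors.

3, 5

Donors: find every N or O and count the H atoms it carries.
  atom 1 (O): bond orders sum to 2 → 0 H
  atom 6 (O): bond orders sum to 1 → 1 H
  atom 16 (O): bond orders sum to 2 → 0 H
  atom 17 (O): bond orders sum to 2 → 0 H
  atom 22 (N): bond orders sum to 1 → 2 H
Lipinski HBD = 3.
Acceptors: N atoms = 1, O atoms = 4 → HBA = 5.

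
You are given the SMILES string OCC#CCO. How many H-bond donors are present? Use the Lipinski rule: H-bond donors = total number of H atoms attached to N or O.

2

Donors: find every N or O and count the H atoms it carries.
  atom 1 (O): bond orders sum to 1 → 1 H
  atom 6 (O): bond orders sum to 1 → 1 H
Lipinski HBD = 2.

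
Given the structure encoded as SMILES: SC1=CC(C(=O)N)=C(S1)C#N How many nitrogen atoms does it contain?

2

Scan the SMILES for N atoms (remember two-letter symbols like Cl and Br are single atoms).
Nitrogen count: 2.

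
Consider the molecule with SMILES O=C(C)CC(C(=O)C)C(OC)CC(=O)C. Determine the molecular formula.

C11H18O4

Walk through each heavy atom and fill implicit hydrogens from standard valence (C 4, N 3, O 2, S 2, halogen 1):
  atom 1: O, bond orders sum to 2 (valence 2) → 0 H
  atom 2: C, bond orders sum to 4 (valence 4) → 0 H
  atom 3: C, bond orders sum to 1 (valence 4) → 3 H
  atom 4: C, bond orders sum to 2 (valence 4) → 2 H
  atom 5: C, bond orders sum to 3 (valence 4) → 1 H
  atom 6: C, bond orders sum to 4 (valence 4) → 0 H
  atom 7: O, bond orders sum to 2 (valence 2) → 0 H
  atom 8: C, bond orders sum to 1 (valence 4) → 3 H
  atom 9: C, bond orders sum to 3 (valence 4) → 1 H
  atom 10: O, bond orders sum to 2 (valence 2) → 0 H
  atom 11: C, bond orders sum to 1 (valence 4) → 3 H
  atom 12: C, bond orders sum to 2 (valence 4) → 2 H
  atom 13: C, bond orders sum to 4 (valence 4) → 0 H
  atom 14: O, bond orders sum to 2 (valence 2) → 0 H
  atom 15: C, bond orders sum to 1 (valence 4) → 3 H
Totals → C:11, H:18, O:4.
In Hill order: C11H18O4.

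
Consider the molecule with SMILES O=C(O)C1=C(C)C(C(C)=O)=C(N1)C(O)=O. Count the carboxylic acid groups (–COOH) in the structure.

The carboxylic acid motif appears at heavy-atom positions 2, 13 in the SMILES.
Other groups present: 1 ketone.
Carboxylic acid count: 2.

2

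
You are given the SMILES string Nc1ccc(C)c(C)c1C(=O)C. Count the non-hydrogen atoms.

Every atom symbol written in the SMILES (organic subset) is one heavy atom; implicit H are not written.
Heavy atoms by element → C:10, N:1, O:1.
Total: 12.

12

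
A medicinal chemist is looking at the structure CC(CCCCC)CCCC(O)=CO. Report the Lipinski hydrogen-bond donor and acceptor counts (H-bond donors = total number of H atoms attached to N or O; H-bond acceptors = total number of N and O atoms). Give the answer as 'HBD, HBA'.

Donors: find every N or O and count the H atoms it carries.
  atom 12 (O): bond orders sum to 1 → 1 H
  atom 14 (O): bond orders sum to 1 → 1 H
Lipinski HBD = 2.
Acceptors: N atoms = 0, O atoms = 2 → HBA = 2.

2, 2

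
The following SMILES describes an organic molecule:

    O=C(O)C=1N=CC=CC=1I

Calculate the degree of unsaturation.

Degree of unsaturation = (number of rings) + (number of π bonds).
Ring closures in the SMILES: 1.
π bonds: 4 double bonds (each 1 DoU) → 4 DoU from unsaturation.
Total DoU = 1 + 4 = 5.

5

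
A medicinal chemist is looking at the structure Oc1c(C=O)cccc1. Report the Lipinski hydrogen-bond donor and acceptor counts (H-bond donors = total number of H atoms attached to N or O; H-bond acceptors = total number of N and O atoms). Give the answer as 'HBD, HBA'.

Donors: find every N or O and count the H atoms it carries.
  atom 1 (O): bond orders sum to 1 → 1 H
  atom 5 (O): bond orders sum to 2 → 0 H
Lipinski HBD = 1.
Acceptors: N atoms = 0, O atoms = 2 → HBA = 2.

1, 2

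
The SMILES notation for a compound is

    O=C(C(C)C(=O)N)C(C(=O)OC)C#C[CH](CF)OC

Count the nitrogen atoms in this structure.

1

Scan the SMILES for N atoms (remember two-letter symbols like Cl and Br are single atoms).
Nitrogen count: 1.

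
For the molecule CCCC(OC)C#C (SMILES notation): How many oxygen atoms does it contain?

Scan the SMILES for O atoms (remember two-letter symbols like Cl and Br are single atoms).
Oxygen count: 1.

1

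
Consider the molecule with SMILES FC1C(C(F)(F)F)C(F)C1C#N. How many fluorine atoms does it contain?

5

Scan the SMILES for F atoms (remember two-letter symbols like Cl and Br are single atoms).
Fluorine count: 5.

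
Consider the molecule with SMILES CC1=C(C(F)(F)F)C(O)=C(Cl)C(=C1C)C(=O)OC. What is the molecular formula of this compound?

Walk through each heavy atom and fill implicit hydrogens from standard valence (C 4, N 3, O 2, S 2, halogen 1):
  atom 1: C, bond orders sum to 1 (valence 4) → 3 H
  atom 2: C, bond orders sum to 4 (valence 4) → 0 H
  atom 3: C, bond orders sum to 4 (valence 4) → 0 H
  atom 4: C, bond orders sum to 4 (valence 4) → 0 H
  atom 5: F (halogen, monovalent) → 0 H
  atom 6: F (halogen, monovalent) → 0 H
  atom 7: F (halogen, monovalent) → 0 H
  atom 8: C, bond orders sum to 4 (valence 4) → 0 H
  atom 9: O, bond orders sum to 1 (valence 2) → 1 H
  atom 10: C, bond orders sum to 4 (valence 4) → 0 H
  atom 11: Cl (halogen, monovalent) → 0 H
  atom 12: C, bond orders sum to 4 (valence 4) → 0 H
  atom 13: C, bond orders sum to 4 (valence 4) → 0 H
  atom 14: C, bond orders sum to 1 (valence 4) → 3 H
  atom 15: C, bond orders sum to 4 (valence 4) → 0 H
  atom 16: O, bond orders sum to 2 (valence 2) → 0 H
  atom 17: O, bond orders sum to 2 (valence 2) → 0 H
  atom 18: C, bond orders sum to 1 (valence 4) → 3 H
Totals → C:11, H:10, Cl:1, F:3, O:3.
In Hill order: C11H10ClF3O3.

C11H10ClF3O3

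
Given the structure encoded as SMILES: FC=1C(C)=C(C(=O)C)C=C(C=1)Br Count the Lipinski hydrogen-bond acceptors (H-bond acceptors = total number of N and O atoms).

1

N atoms: 0; O atoms: 1.
Lipinski HBA = 0 + 1 = 1.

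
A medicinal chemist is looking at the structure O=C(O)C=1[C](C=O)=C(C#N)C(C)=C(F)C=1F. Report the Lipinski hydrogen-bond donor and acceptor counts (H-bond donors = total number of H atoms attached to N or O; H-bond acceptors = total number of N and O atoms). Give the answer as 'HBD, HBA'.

1, 4

Donors: find every N or O and count the H atoms it carries.
  atom 1 (O): bond orders sum to 2 → 0 H
  atom 3 (O): bond orders sum to 1 → 1 H
  atom 7 (O): bond orders sum to 2 → 0 H
  atom 10 (N): bond orders sum to 3 → 0 H
Lipinski HBD = 1.
Acceptors: N atoms = 1, O atoms = 3 → HBA = 4.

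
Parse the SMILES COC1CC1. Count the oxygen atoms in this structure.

1

Scan the SMILES for O atoms (remember two-letter symbols like Cl and Br are single atoms).
Oxygen count: 1.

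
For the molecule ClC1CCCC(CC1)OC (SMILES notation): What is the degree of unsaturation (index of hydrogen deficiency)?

Degree of unsaturation = (number of rings) + (number of π bonds).
Ring closures in the SMILES: 1.
π bonds: none → 0 DoU from unsaturation.
Total DoU = 1 + 0 = 1.

1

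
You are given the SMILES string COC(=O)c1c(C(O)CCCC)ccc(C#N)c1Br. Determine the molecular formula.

C14H16BrNO3

Walk through each heavy atom and fill implicit hydrogens from standard valence (C 4, N 3, O 2, S 2, halogen 1); for lowercase aromatic atoms, an aromatic c carries 1 H when it has two neighbours and 0 H with three, and aromatic n carries 0 H:
  atom 1: C, bond orders sum to 1 (valence 4) → 3 H
  atom 2: O, bond orders sum to 2 (valence 2) → 0 H
  atom 3: C, bond orders sum to 4 (valence 4) → 0 H
  atom 4: O, bond orders sum to 2 (valence 2) → 0 H
  atom 5: aromatic c, 3 neighbours → 0 H
  atom 6: aromatic c, 3 neighbours → 0 H
  atom 7: C, bond orders sum to 3 (valence 4) → 1 H
  atom 8: O, bond orders sum to 1 (valence 2) → 1 H
  atom 9: C, bond orders sum to 2 (valence 4) → 2 H
  atom 10: C, bond orders sum to 2 (valence 4) → 2 H
  atom 11: C, bond orders sum to 2 (valence 4) → 2 H
  atom 12: C, bond orders sum to 1 (valence 4) → 3 H
  atom 13: aromatic c, 2 neighbours → 1 H
  atom 14: aromatic c, 2 neighbours → 1 H
  atom 15: aromatic c, 3 neighbours → 0 H
  atom 16: C, bond orders sum to 4 (valence 4) → 0 H
  atom 17: N, bond orders sum to 3 (valence 3) → 0 H
  atom 18: aromatic c, 3 neighbours → 0 H
  atom 19: Br (halogen, monovalent) → 0 H
Totals → C:14, H:16, Br:1, N:1, O:3.
In Hill order: C14H16BrNO3.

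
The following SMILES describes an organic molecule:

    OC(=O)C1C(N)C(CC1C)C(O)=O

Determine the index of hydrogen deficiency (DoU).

3

Degree of unsaturation = (number of rings) + (number of π bonds).
Ring closures in the SMILES: 1.
π bonds: 2 double bonds (each 1 DoU) → 2 DoU from unsaturation.
Total DoU = 1 + 2 = 3.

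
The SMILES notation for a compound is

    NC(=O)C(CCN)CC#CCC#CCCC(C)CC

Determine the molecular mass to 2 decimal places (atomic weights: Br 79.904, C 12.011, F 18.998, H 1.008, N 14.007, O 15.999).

First, the molecular formula is C16H26N2O (counting implicit H from valence).
  C: 16 × 12.011 = 192.176
  H: 26 × 1.008 = 26.208
  N: 2 × 14.007 = 28.014
  O: 1 × 15.999 = 15.999
Sum: 16×12.011 + 26×1.008 + 2×14.007 + 1×15.999 = 262.397 → 262.40 g/mol.

262.40 g/mol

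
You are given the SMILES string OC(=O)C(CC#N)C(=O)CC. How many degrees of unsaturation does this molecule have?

Degree of unsaturation = (number of rings) + (number of π bonds).
Ring closures in the SMILES: 0.
π bonds: 2 double bonds (each 1 DoU), 1 triple bond (each 2 DoU) → 4 DoU from unsaturation.
Total DoU = 0 + 4 = 4.

4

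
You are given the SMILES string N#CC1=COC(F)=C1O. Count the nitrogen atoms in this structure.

1

Scan the SMILES for N atoms (remember two-letter symbols like Cl and Br are single atoms).
Nitrogen count: 1.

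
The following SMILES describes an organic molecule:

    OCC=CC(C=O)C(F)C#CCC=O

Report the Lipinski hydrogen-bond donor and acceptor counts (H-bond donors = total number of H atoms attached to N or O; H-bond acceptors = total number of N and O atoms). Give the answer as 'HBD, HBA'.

1, 3

Donors: find every N or O and count the H atoms it carries.
  atom 1 (O): bond orders sum to 1 → 1 H
  atom 7 (O): bond orders sum to 2 → 0 H
  atom 14 (O): bond orders sum to 2 → 0 H
Lipinski HBD = 1.
Acceptors: N atoms = 0, O atoms = 3 → HBA = 3.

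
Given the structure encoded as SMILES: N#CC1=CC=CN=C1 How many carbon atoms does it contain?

6

Count every carbon token in the SMILES (each C, including those in ring-closure positions and inside branches).
Carbon count: 6.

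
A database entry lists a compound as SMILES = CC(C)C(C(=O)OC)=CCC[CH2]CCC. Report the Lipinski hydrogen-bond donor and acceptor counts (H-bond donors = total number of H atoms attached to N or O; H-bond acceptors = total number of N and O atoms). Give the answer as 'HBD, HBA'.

0, 2

Donors: find every N or O and count the H atoms it carries.
  atom 6 (O): bond orders sum to 2 → 0 H
  atom 7 (O): bond orders sum to 2 → 0 H
Lipinski HBD = 0.
Acceptors: N atoms = 0, O atoms = 2 → HBA = 2.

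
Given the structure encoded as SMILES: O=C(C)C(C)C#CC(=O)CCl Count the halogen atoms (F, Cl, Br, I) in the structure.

Halogen atoms appear at heavy-atom position 11 (1×Cl).
Other groups present: 1 alkyne, 2 ketone.
Halogen count: 1.

1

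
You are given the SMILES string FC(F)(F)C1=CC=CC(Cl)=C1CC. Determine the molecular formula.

Walk through each heavy atom and fill implicit hydrogens from standard valence (C 4, N 3, O 2, S 2, halogen 1):
  atom 1: F (halogen, monovalent) → 0 H
  atom 2: C, bond orders sum to 4 (valence 4) → 0 H
  atom 3: F (halogen, monovalent) → 0 H
  atom 4: F (halogen, monovalent) → 0 H
  atom 5: C, bond orders sum to 4 (valence 4) → 0 H
  atom 6: C, bond orders sum to 3 (valence 4) → 1 H
  atom 7: C, bond orders sum to 3 (valence 4) → 1 H
  atom 8: C, bond orders sum to 3 (valence 4) → 1 H
  atom 9: C, bond orders sum to 4 (valence 4) → 0 H
  atom 10: Cl (halogen, monovalent) → 0 H
  atom 11: C, bond orders sum to 4 (valence 4) → 0 H
  atom 12: C, bond orders sum to 2 (valence 4) → 2 H
  atom 13: C, bond orders sum to 1 (valence 4) → 3 H
Totals → C:9, H:8, Cl:1, F:3.

C9H8ClF3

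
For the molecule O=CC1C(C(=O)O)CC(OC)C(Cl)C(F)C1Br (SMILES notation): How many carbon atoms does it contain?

Count every carbon token in the SMILES (each C, including those in ring-closure positions and inside branches).
Carbon count: 10.

10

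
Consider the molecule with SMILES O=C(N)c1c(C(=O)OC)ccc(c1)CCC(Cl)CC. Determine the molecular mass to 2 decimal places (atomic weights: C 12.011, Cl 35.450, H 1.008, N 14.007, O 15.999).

283.75 g/mol

First, the molecular formula is C14H18ClNO3 (counting implicit H from valence).
  C: 14 × 12.011 = 168.154
  Cl: 1 × 35.450 = 35.450
  H: 18 × 1.008 = 18.144
  N: 1 × 14.007 = 14.007
  O: 3 × 15.999 = 47.997
Sum: 14×12.011 + 1×35.450 + 18×1.008 + 1×14.007 + 3×15.999 = 283.752 → 283.75 g/mol.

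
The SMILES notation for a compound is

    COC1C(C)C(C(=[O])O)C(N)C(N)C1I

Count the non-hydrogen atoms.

15

Every atom symbol written in the SMILES (organic subset) is one heavy atom; implicit H are not written.
Heavy atoms by element → C:9, I:1, N:2, O:3.
Total: 15.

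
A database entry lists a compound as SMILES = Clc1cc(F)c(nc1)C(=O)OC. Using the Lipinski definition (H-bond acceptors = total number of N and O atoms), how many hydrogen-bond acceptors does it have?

3

N atoms: 1; O atoms: 2.
Lipinski HBA = 1 + 2 = 3.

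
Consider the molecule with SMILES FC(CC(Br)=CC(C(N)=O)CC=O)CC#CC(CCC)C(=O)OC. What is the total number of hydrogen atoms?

Walk through each heavy atom and fill implicit hydrogens from standard valence (C 4, N 3, O 2, S 2, halogen 1):
  atom 1: F (halogen, monovalent) → 0 H
  atom 2: C, bond orders sum to 3 (valence 4) → 1 H
  atom 3: C, bond orders sum to 2 (valence 4) → 2 H
  atom 4: C, bond orders sum to 4 (valence 4) → 0 H
  atom 5: Br (halogen, monovalent) → 0 H
  atom 6: C, bond orders sum to 3 (valence 4) → 1 H
  atom 7: C, bond orders sum to 3 (valence 4) → 1 H
  atom 8: C, bond orders sum to 4 (valence 4) → 0 H
  atom 9: N, bond orders sum to 1 (valence 3) → 2 H
  atom 10: O, bond orders sum to 2 (valence 2) → 0 H
  atom 11: C, bond orders sum to 2 (valence 4) → 2 H
  atom 12: C, bond orders sum to 3 (valence 4) → 1 H
  atom 13: O, bond orders sum to 2 (valence 2) → 0 H
  atom 14: C, bond orders sum to 2 (valence 4) → 2 H
  atom 15: C, bond orders sum to 4 (valence 4) → 0 H
  atom 16: C, bond orders sum to 4 (valence 4) → 0 H
  atom 17: C, bond orders sum to 3 (valence 4) → 1 H
  atom 18: C, bond orders sum to 2 (valence 4) → 2 H
  atom 19: C, bond orders sum to 2 (valence 4) → 2 H
  atom 20: C, bond orders sum to 1 (valence 4) → 3 H
  atom 21: C, bond orders sum to 4 (valence 4) → 0 H
  atom 22: O, bond orders sum to 2 (valence 2) → 0 H
  atom 23: O, bond orders sum to 2 (valence 2) → 0 H
  atom 24: C, bond orders sum to 1 (valence 4) → 3 H
Total hydrogens: 23.

23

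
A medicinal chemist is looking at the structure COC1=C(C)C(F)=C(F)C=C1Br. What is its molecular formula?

C8H7BrF2O

Walk through each heavy atom and fill implicit hydrogens from standard valence (C 4, N 3, O 2, S 2, halogen 1):
  atom 1: C, bond orders sum to 1 (valence 4) → 3 H
  atom 2: O, bond orders sum to 2 (valence 2) → 0 H
  atom 3: C, bond orders sum to 4 (valence 4) → 0 H
  atom 4: C, bond orders sum to 4 (valence 4) → 0 H
  atom 5: C, bond orders sum to 1 (valence 4) → 3 H
  atom 6: C, bond orders sum to 4 (valence 4) → 0 H
  atom 7: F (halogen, monovalent) → 0 H
  atom 8: C, bond orders sum to 4 (valence 4) → 0 H
  atom 9: F (halogen, monovalent) → 0 H
  atom 10: C, bond orders sum to 3 (valence 4) → 1 H
  atom 11: C, bond orders sum to 4 (valence 4) → 0 H
  atom 12: Br (halogen, monovalent) → 0 H
Totals → C:8, H:7, Br:1, F:2, O:1.
In Hill order: C8H7BrF2O.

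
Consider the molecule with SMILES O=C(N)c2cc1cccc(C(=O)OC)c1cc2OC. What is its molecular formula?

Walk through each heavy atom and fill implicit hydrogens from standard valence (C 4, N 3, O 2, S 2, halogen 1); for lowercase aromatic atoms, an aromatic c carries 1 H when it has two neighbours and 0 H with three, and aromatic n carries 0 H:
  atom 1: O, bond orders sum to 2 (valence 2) → 0 H
  atom 2: C, bond orders sum to 4 (valence 4) → 0 H
  atom 3: N, bond orders sum to 1 (valence 3) → 2 H
  atom 4: aromatic c, 3 neighbours → 0 H
  atom 5: aromatic c, 2 neighbours → 1 H
  atom 6: aromatic c, 3 neighbours → 0 H
  atom 7: aromatic c, 2 neighbours → 1 H
  atom 8: aromatic c, 2 neighbours → 1 H
  atom 9: aromatic c, 2 neighbours → 1 H
  atom 10: aromatic c, 3 neighbours → 0 H
  atom 11: C, bond orders sum to 4 (valence 4) → 0 H
  atom 12: O, bond orders sum to 2 (valence 2) → 0 H
  atom 13: O, bond orders sum to 2 (valence 2) → 0 H
  atom 14: C, bond orders sum to 1 (valence 4) → 3 H
  atom 15: aromatic c, 3 neighbours → 0 H
  atom 16: aromatic c, 2 neighbours → 1 H
  atom 17: aromatic c, 3 neighbours → 0 H
  atom 18: O, bond orders sum to 2 (valence 2) → 0 H
  atom 19: C, bond orders sum to 1 (valence 4) → 3 H
Totals → C:14, H:13, N:1, O:4.

C14H13NO4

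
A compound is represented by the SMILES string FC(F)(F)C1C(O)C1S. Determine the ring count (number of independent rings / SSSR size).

In SMILES, each pair of matching ring-closure digits denotes one ring-closing bond; the number of such bonds equals the number of independent rings.
Ring-closure bonds here: 1.

1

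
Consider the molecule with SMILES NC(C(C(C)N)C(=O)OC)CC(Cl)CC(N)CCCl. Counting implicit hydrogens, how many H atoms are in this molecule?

25

Walk through each heavy atom and fill implicit hydrogens from standard valence (C 4, N 3, O 2, S 2, halogen 1):
  atom 1: N, bond orders sum to 1 (valence 3) → 2 H
  atom 2: C, bond orders sum to 3 (valence 4) → 1 H
  atom 3: C, bond orders sum to 3 (valence 4) → 1 H
  atom 4: C, bond orders sum to 3 (valence 4) → 1 H
  atom 5: C, bond orders sum to 1 (valence 4) → 3 H
  atom 6: N, bond orders sum to 1 (valence 3) → 2 H
  atom 7: C, bond orders sum to 4 (valence 4) → 0 H
  atom 8: O, bond orders sum to 2 (valence 2) → 0 H
  atom 9: O, bond orders sum to 2 (valence 2) → 0 H
  atom 10: C, bond orders sum to 1 (valence 4) → 3 H
  atom 11: C, bond orders sum to 2 (valence 4) → 2 H
  atom 12: C, bond orders sum to 3 (valence 4) → 1 H
  atom 13: Cl (halogen, monovalent) → 0 H
  atom 14: C, bond orders sum to 2 (valence 4) → 2 H
  atom 15: C, bond orders sum to 3 (valence 4) → 1 H
  atom 16: N, bond orders sum to 1 (valence 3) → 2 H
  atom 17: C, bond orders sum to 2 (valence 4) → 2 H
  atom 18: C, bond orders sum to 2 (valence 4) → 2 H
  atom 19: Cl (halogen, monovalent) → 0 H
Total hydrogens: 25.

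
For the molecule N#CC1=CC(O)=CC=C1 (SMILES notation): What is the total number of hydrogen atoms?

5

Walk through each heavy atom and fill implicit hydrogens from standard valence (C 4, N 3, O 2, S 2, halogen 1):
  atom 1: N, bond orders sum to 3 (valence 3) → 0 H
  atom 2: C, bond orders sum to 4 (valence 4) → 0 H
  atom 3: C, bond orders sum to 4 (valence 4) → 0 H
  atom 4: C, bond orders sum to 3 (valence 4) → 1 H
  atom 5: C, bond orders sum to 4 (valence 4) → 0 H
  atom 6: O, bond orders sum to 1 (valence 2) → 1 H
  atom 7: C, bond orders sum to 3 (valence 4) → 1 H
  atom 8: C, bond orders sum to 3 (valence 4) → 1 H
  atom 9: C, bond orders sum to 3 (valence 4) → 1 H
Total hydrogens: 5.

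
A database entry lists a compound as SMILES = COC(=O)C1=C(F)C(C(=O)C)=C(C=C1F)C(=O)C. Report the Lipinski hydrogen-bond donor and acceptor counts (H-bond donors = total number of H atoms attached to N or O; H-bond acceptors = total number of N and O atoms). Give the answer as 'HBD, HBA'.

0, 4

Donors: find every N or O and count the H atoms it carries.
  atom 2 (O): bond orders sum to 2 → 0 H
  atom 4 (O): bond orders sum to 2 → 0 H
  atom 10 (O): bond orders sum to 2 → 0 H
  atom 17 (O): bond orders sum to 2 → 0 H
Lipinski HBD = 0.
Acceptors: N atoms = 0, O atoms = 4 → HBA = 4.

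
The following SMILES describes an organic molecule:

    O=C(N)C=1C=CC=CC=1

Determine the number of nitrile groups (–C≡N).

Scan the SMILES for the nitrile motif — none present.
Groups that are present: 1 amide.

0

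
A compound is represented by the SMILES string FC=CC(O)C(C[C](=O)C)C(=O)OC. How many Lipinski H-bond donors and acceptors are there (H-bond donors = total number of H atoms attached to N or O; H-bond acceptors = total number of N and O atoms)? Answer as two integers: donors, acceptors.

1, 4

Donors: find every N or O and count the H atoms it carries.
  atom 5 (O): bond orders sum to 1 → 1 H
  atom 9 (O): bond orders sum to 2 → 0 H
  atom 12 (O): bond orders sum to 2 → 0 H
  atom 13 (O): bond orders sum to 2 → 0 H
Lipinski HBD = 1.
Acceptors: N atoms = 0, O atoms = 4 → HBA = 4.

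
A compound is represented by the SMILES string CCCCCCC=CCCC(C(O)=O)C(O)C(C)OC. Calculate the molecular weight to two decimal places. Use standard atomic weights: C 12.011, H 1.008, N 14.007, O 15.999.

286.41 g/mol

First, the molecular formula is C16H30O4 (counting implicit H from valence).
  C: 16 × 12.011 = 192.176
  H: 30 × 1.008 = 30.240
  O: 4 × 15.999 = 63.996
Sum: 16×12.011 + 30×1.008 + 4×15.999 = 286.412 → 286.41 g/mol.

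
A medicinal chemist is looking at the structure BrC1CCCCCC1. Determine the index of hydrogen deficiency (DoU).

1

Degree of unsaturation = (number of rings) + (number of π bonds).
Ring closures in the SMILES: 1.
π bonds: none → 0 DoU from unsaturation.
Total DoU = 1 + 0 = 1.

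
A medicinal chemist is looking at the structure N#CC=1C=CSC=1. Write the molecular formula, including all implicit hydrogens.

C5H3NS

Walk through each heavy atom and fill implicit hydrogens from standard valence (C 4, N 3, O 2, S 2, halogen 1):
  atom 1: N, bond orders sum to 3 (valence 3) → 0 H
  atom 2: C, bond orders sum to 4 (valence 4) → 0 H
  atom 3: C, bond orders sum to 4 (valence 4) → 0 H
  atom 4: C, bond orders sum to 3 (valence 4) → 1 H
  atom 5: C, bond orders sum to 3 (valence 4) → 1 H
  atom 6: S, bond orders sum to 2 (valence 2) → 0 H
  atom 7: C, bond orders sum to 3 (valence 4) → 1 H
Totals → C:5, H:3, N:1, S:1.
In Hill order: C5H3NS.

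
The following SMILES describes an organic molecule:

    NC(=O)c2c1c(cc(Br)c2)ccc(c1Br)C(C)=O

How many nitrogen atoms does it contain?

Scan the SMILES for N atoms (remember two-letter symbols like Cl and Br are single atoms).
Nitrogen count: 1.

1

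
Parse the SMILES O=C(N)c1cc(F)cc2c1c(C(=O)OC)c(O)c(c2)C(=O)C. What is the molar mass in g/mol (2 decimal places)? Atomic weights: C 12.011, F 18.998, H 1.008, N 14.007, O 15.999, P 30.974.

305.26 g/mol

First, the molecular formula is C15H12FNO5 (counting implicit H from valence).
  C: 15 × 12.011 = 180.165
  F: 1 × 18.998 = 18.998
  H: 12 × 1.008 = 12.096
  N: 1 × 14.007 = 14.007
  O: 5 × 15.999 = 79.995
Sum: 15×12.011 + 1×18.998 + 12×1.008 + 1×14.007 + 5×15.999 = 305.261 → 305.26 g/mol.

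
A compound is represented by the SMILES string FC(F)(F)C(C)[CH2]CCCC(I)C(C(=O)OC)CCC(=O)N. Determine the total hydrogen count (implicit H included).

23

Walk through each heavy atom and fill implicit hydrogens from standard valence (C 4, N 3, O 2, S 2, halogen 1):
  atom 1: F (halogen, monovalent) → 0 H
  atom 2: C, bond orders sum to 4 (valence 4) → 0 H
  atom 3: F (halogen, monovalent) → 0 H
  atom 4: F (halogen, monovalent) → 0 H
  atom 5: C, bond orders sum to 3 (valence 4) → 1 H
  atom 6: C, bond orders sum to 1 (valence 4) → 3 H
  atom 7: C with explicit H count 2
  atom 8: C, bond orders sum to 2 (valence 4) → 2 H
  atom 9: C, bond orders sum to 2 (valence 4) → 2 H
  atom 10: C, bond orders sum to 2 (valence 4) → 2 H
  atom 11: C, bond orders sum to 3 (valence 4) → 1 H
  atom 12: I (halogen, monovalent) → 0 H
  atom 13: C, bond orders sum to 3 (valence 4) → 1 H
  atom 14: C, bond orders sum to 4 (valence 4) → 0 H
  atom 15: O, bond orders sum to 2 (valence 2) → 0 H
  atom 16: O, bond orders sum to 2 (valence 2) → 0 H
  atom 17: C, bond orders sum to 1 (valence 4) → 3 H
  atom 18: C, bond orders sum to 2 (valence 4) → 2 H
  atom 19: C, bond orders sum to 2 (valence 4) → 2 H
  atom 20: C, bond orders sum to 4 (valence 4) → 0 H
  atom 21: O, bond orders sum to 2 (valence 2) → 0 H
  atom 22: N, bond orders sum to 1 (valence 3) → 2 H
Total hydrogens: 23.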